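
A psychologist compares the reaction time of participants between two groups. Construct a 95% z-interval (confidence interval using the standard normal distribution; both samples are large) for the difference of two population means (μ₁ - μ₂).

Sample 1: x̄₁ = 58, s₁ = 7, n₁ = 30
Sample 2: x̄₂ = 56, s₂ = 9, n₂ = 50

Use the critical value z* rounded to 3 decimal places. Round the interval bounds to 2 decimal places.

Both samples are large (n₁ = 30 ≥ 30, n₂ = 50 ≥ 30), so a z-interval for the difference of means applies.

Point estimate: x̄₁ - x̄₂ = 58 - 56 = 2

Standard error: SE = √(s₁²/n₁ + s₂²/n₂)
= √(7²/30 + 9²/50)
= √(1.633333 + 1.620000)
= 1.803700

For 95% confidence, z* = 1.96 (from standard normal table)
Margin of error: E = z* × SE = 1.96 × 1.803700 = 3.5353

Z-interval: (x̄₁ - x̄₂) ± E = 2 ± 3.5353 = (-1.5353, 5.5353)

Rounded to 2 decimal places:

(-1.54, 5.54)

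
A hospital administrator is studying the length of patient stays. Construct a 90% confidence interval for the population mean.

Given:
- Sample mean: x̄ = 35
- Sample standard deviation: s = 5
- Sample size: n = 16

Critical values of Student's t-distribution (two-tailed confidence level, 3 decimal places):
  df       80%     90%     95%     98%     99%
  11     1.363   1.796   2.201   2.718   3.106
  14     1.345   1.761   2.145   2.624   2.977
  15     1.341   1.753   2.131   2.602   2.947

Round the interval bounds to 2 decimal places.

The population standard deviation σ is unknown (only the sample standard deviation s is given), so use a t-interval with df = n - 1 = 16 - 1 = 15.

For 90% confidence with df = 15, t* = 1.753 (from t-table)

Standard error: SE = s/√n = 5/√16 = 1.250000

Margin of error: E = t* × SE = 1.753 × 1.250000 = 2.1912

T-interval: x̄ ± E = 35 ± 2.1912 = (32.8088, 37.1912)

Rounded to 2 decimal places:

(32.81, 37.19)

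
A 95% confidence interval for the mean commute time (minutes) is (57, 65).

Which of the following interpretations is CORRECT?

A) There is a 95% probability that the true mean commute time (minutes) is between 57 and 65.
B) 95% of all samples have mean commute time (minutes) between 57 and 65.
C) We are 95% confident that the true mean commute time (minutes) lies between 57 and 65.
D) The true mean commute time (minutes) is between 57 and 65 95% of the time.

A confidence interval represents our confidence in the procedure, not a probability statement about the parameter.

Key concept: If we repeated this sampling process many times and computed a 95% CI each time, about 95% of those intervals would contain the true population parameter.

For this specific interval (57, 65):
- Midpoint (point estimate): 61
- Margin of error: 4

The correct interpretation is the one stating confidence that the true parameter lies in the interval — option C.

C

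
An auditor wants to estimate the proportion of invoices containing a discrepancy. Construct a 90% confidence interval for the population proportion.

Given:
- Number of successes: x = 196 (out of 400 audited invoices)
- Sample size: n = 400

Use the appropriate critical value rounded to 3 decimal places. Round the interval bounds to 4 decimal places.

Sample proportion: p̂ = 196/400 = 0.490000

Check conditions for normal approximation:
  np̂ = 196 ≥ 10 ✓
  n(1-p̂) = 204 ≥ 10 ✓

The sample is large enough, so use a z-interval (normal approximation) for the proportion.

For 90% confidence, z* = 1.645 (from standard normal table)

Standard error: SE = √(p̂(1-p̂)/n) = √(0.490000×0.510000/400) = 0.02499500

Margin of error: E = z* × SE = 1.645 × 0.02499500 = 0.041117

Z-interval: p̂ ± E = 0.490000 ± 0.041117 = (0.448883, 0.531117)

Rounded to 4 decimal places:

(0.4489, 0.5311)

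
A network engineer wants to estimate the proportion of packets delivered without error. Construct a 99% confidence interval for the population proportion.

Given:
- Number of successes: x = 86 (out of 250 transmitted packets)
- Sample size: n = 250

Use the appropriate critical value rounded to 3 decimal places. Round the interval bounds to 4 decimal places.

Sample proportion: p̂ = 86/250 = 0.344000

Check conditions for normal approximation:
  np̂ = 86 ≥ 10 ✓
  n(1-p̂) = 164 ≥ 10 ✓

The sample is large enough, so use a z-interval (normal approximation) for the proportion.

For 99% confidence, z* = 2.576 (from standard normal table)

Standard error: SE = √(p̂(1-p̂)/n) = √(0.344000×0.656000/250) = 0.03004423

Margin of error: E = z* × SE = 2.576 × 0.03004423 = 0.077394

Z-interval: p̂ ± E = 0.344000 ± 0.077394 = (0.266606, 0.421394)

Rounded to 4 decimal places:

(0.2666, 0.4214)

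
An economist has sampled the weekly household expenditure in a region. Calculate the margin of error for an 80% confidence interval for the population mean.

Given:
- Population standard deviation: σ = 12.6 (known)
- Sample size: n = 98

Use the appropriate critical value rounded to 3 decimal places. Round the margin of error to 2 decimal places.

The population standard deviation σ is known, so use the z-interval margin of error formula.

For 80% confidence, z* = 1.282 (from standard normal table)

Margin of error formula for z-interval: E = z* × σ/√n

E = 1.282 × 12.6/√98
  = 1.282 × 1.272792
  = 1.6317

Rounded to 2 decimal places:

1.63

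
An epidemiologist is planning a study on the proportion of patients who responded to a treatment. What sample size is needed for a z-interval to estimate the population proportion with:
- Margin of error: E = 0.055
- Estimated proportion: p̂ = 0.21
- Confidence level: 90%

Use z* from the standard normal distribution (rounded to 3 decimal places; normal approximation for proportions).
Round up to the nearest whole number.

Using z* for proportion z-interval (normal approximation).

For 90% confidence, z* = 1.645 (from standard normal table)

Sample size formula for proportion z-interval: n = z*²p̂(1-p̂)/E²

n = 1.645² × 0.21 × 0.79 / 0.055²
  = 2.706025 × 0.1659 / 0.003025
  = 148.4065

Round up to the nearest whole number: n = 149

149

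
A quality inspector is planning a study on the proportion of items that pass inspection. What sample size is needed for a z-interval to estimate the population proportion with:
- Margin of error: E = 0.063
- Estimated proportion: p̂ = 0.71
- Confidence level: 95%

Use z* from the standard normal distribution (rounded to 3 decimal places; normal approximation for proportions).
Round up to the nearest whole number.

Using z* for proportion z-interval (normal approximation).

For 95% confidence, z* = 1.96 (from standard normal table)

Sample size formula for proportion z-interval: n = z*²p̂(1-p̂)/E²

n = 1.96² × 0.71 × 0.29 / 0.063²
  = 3.8416 × 0.2059 / 0.003969
  = 199.2909

Round up to the nearest whole number: n = 200

200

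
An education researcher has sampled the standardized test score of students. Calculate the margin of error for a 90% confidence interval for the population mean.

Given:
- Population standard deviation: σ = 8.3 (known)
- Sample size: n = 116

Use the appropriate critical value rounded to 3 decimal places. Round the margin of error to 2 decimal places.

The population standard deviation σ is known, so use the z-interval margin of error formula.

For 90% confidence, z* = 1.645 (from standard normal table)

Margin of error formula for z-interval: E = z* × σ/√n

E = 1.645 × 8.3/√116
  = 1.645 × 0.770636
  = 1.2677

Rounded to 2 decimal places:

1.27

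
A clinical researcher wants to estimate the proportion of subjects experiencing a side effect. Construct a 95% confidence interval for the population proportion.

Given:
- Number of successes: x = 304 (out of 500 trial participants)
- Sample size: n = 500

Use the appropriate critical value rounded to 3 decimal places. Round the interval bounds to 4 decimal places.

Sample proportion: p̂ = 304/500 = 0.608000

Check conditions for normal approximation:
  np̂ = 304 ≥ 10 ✓
  n(1-p̂) = 196 ≥ 10 ✓

The sample is large enough, so use a z-interval (normal approximation) for the proportion.

For 95% confidence, z* = 1.96 (from standard normal table)

Standard error: SE = √(p̂(1-p̂)/n) = √(0.608000×0.392000/500) = 0.02183282

Margin of error: E = z* × SE = 1.96 × 0.02183282 = 0.042792

Z-interval: p̂ ± E = 0.608000 ± 0.042792 = (0.565208, 0.650792)

Rounded to 4 decimal places:

(0.5652, 0.6508)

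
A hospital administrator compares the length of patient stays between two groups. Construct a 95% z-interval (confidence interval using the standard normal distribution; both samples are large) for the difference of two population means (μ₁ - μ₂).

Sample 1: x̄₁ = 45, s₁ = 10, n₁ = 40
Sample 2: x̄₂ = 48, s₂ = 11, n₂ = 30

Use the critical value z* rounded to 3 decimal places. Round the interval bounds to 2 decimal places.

Both samples are large (n₁ = 40 ≥ 30, n₂ = 30 ≥ 30), so a z-interval for the difference of means applies.

Point estimate: x̄₁ - x̄₂ = 45 - 48 = -3

Standard error: SE = √(s₁²/n₁ + s₂²/n₂)
= √(10²/40 + 11²/30)
= √(2.500000 + 4.033333)
= 2.556039

For 95% confidence, z* = 1.96 (from standard normal table)
Margin of error: E = z* × SE = 1.96 × 2.556039 = 5.0098

Z-interval: (x̄₁ - x̄₂) ± E = -3 ± 5.0098 = (-8.0098, 2.0098)

Rounded to 2 decimal places:

(-8.01, 2.01)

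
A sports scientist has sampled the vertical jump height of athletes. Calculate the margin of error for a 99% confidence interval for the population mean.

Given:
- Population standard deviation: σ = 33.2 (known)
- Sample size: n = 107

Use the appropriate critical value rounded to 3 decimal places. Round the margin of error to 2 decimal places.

The population standard deviation σ is known, so use the z-interval margin of error formula.

For 99% confidence, z* = 2.576 (from standard normal table)

Margin of error formula for z-interval: E = z* × σ/√n

E = 2.576 × 33.2/√107
  = 2.576 × 3.209565
  = 8.2678

Rounded to 2 decimal places:

8.27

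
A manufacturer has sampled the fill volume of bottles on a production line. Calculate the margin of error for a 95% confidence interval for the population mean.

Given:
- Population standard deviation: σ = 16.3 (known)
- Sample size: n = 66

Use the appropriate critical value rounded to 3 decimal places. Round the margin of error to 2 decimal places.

The population standard deviation σ is known, so use the z-interval margin of error formula.

For 95% confidence, z* = 1.96 (from standard normal table)

Margin of error formula for z-interval: E = z* × σ/√n

E = 1.96 × 16.3/√66
  = 1.96 × 2.006391
  = 3.9325

Rounded to 2 decimal places:

3.93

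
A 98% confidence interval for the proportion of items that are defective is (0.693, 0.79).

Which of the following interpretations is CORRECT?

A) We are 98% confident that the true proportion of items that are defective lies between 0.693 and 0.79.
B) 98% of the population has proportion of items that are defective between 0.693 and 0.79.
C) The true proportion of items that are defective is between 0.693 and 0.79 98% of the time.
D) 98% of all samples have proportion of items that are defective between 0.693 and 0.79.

A confidence interval represents our confidence in the procedure, not a probability statement about the parameter.

Key concept: If we repeated this sampling process many times and computed a 98% CI each time, about 98% of those intervals would contain the true population parameter.

For this specific interval (0.693, 0.79):
- Midpoint (point estimate): 0.7415
- Margin of error: 0.0485

The correct interpretation is the one stating confidence that the true parameter lies in the interval — option A.

A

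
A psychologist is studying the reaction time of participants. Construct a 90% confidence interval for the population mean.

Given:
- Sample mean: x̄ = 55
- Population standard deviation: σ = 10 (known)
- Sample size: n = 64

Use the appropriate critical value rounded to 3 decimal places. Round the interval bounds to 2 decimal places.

The population standard deviation σ is known, so use a z-interval (standard normal critical value).

For 90% confidence, z* = 1.645 (from standard normal table)

Standard error: SE = σ/√n = 10/√64 = 1.250000

Margin of error: E = z* × SE = 1.645 × 1.250000 = 2.0562

Z-interval: x̄ ± E = 55 ± 2.0562 = (52.9438, 57.0562)

Rounded to 2 decimal places:

(52.94, 57.06)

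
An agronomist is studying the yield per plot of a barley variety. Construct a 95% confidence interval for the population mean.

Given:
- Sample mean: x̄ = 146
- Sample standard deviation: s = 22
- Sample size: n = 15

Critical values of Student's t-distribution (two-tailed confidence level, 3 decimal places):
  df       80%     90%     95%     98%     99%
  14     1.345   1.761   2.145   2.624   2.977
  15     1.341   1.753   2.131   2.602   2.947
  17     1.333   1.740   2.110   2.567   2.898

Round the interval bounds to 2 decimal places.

The population standard deviation σ is unknown (only the sample standard deviation s is given), so use a t-interval with df = n - 1 = 15 - 1 = 14.

For 95% confidence with df = 14, t* = 2.145 (from t-table)

Standard error: SE = s/√n = 22/√15 = 5.680376

Margin of error: E = t* × SE = 2.145 × 5.680376 = 12.1844

T-interval: x̄ ± E = 146 ± 12.1844 = (133.8156, 158.1844)

Rounded to 2 decimal places:

(133.82, 158.18)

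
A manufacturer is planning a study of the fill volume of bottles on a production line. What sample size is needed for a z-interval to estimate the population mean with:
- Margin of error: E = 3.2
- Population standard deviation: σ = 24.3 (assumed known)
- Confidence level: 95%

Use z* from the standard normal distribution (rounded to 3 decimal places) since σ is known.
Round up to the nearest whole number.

Using z* since population σ is known (z-interval formula).

For 95% confidence, z* = 1.96 (from standard normal table)

Sample size formula for z-interval: n = (z*σ/E)²

n = (1.96 × 24.3 / 3.2)²
  = (14.883750)²
  = 221.5260

Round up to the nearest whole number: n = 222

222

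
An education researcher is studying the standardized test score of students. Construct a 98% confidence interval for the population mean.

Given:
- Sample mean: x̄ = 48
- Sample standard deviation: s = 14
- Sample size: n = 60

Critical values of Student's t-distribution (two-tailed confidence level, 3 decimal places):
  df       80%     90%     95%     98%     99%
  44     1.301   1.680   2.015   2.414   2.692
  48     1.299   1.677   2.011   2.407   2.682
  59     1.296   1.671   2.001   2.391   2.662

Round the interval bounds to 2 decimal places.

The population standard deviation σ is unknown (only the sample standard deviation s is given), so use a t-interval with df = n - 1 = 60 - 1 = 59.

For 98% confidence with df = 59, t* = 2.391 (from t-table)

Standard error: SE = s/√n = 14/√60 = 1.807392

Margin of error: E = t* × SE = 2.391 × 1.807392 = 4.3215

T-interval: x̄ ± E = 48 ± 4.3215 = (43.6785, 52.3215)

Rounded to 2 decimal places:

(43.68, 52.32)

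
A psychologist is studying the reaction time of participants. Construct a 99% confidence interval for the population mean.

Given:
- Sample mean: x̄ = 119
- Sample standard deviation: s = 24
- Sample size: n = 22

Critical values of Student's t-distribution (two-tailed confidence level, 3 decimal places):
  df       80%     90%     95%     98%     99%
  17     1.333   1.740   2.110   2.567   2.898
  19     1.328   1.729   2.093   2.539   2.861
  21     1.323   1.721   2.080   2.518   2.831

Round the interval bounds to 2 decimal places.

The population standard deviation σ is unknown (only the sample standard deviation s is given), so use a t-interval with df = n - 1 = 22 - 1 = 21.

For 99% confidence with df = 21, t* = 2.831 (from t-table)

Standard error: SE = s/√n = 24/√22 = 5.116817

Margin of error: E = t* × SE = 2.831 × 5.116817 = 14.4857

T-interval: x̄ ± E = 119 ± 14.4857 = (104.5143, 133.4857)

Rounded to 2 decimal places:

(104.51, 133.49)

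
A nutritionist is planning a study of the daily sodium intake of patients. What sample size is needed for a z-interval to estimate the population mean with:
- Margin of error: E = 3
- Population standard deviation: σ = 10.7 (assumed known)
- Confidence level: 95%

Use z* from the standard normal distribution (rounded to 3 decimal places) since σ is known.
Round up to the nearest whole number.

Using z* since population σ is known (z-interval formula).

For 95% confidence, z* = 1.96 (from standard normal table)

Sample size formula for z-interval: n = (z*σ/E)²

n = (1.96 × 10.7 / 3)²
  = (6.990667)²
  = 48.8694

Round up to the nearest whole number: n = 49

49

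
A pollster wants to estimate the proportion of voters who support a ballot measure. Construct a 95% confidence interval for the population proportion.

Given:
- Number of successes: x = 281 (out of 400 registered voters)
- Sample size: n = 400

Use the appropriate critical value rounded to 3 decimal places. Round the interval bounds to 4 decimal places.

Sample proportion: p̂ = 281/400 = 0.702500

Check conditions for normal approximation:
  np̂ = 281 ≥ 10 ✓
  n(1-p̂) = 119 ≥ 10 ✓

The sample is large enough, so use a z-interval (normal approximation) for the proportion.

For 95% confidence, z* = 1.96 (from standard normal table)

Standard error: SE = √(p̂(1-p̂)/n) = √(0.702500×0.297500/400) = 0.02285792

Margin of error: E = z* × SE = 1.96 × 0.02285792 = 0.044802

Z-interval: p̂ ± E = 0.702500 ± 0.044802 = (0.657698, 0.747302)

Rounded to 4 decimal places:

(0.6577, 0.7473)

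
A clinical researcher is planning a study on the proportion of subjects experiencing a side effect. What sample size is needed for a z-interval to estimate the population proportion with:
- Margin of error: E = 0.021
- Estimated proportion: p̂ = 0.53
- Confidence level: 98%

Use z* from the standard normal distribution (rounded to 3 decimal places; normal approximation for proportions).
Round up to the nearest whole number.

Using z* for proportion z-interval (normal approximation).

For 98% confidence, z* = 2.326 (from standard normal table)

Sample size formula for proportion z-interval: n = z*²p̂(1-p̂)/E²

n = 2.326² × 0.53 × 0.47 / 0.021²
  = 5.410276 × 0.2491 / 0.000441
  = 3056.0085

Round up to the nearest whole number: n = 3057

3057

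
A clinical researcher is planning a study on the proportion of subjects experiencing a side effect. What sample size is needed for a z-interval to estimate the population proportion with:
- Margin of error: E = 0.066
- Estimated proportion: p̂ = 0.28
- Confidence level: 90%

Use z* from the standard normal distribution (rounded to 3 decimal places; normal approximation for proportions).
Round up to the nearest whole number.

Using z* for proportion z-interval (normal approximation).

For 90% confidence, z* = 1.645 (from standard normal table)

Sample size formula for proportion z-interval: n = z*²p̂(1-p̂)/E²

n = 1.645² × 0.28 × 0.72 / 0.066²
  = 2.706025 × 0.2016 / 0.004356
  = 125.2375

Round up to the nearest whole number: n = 126

126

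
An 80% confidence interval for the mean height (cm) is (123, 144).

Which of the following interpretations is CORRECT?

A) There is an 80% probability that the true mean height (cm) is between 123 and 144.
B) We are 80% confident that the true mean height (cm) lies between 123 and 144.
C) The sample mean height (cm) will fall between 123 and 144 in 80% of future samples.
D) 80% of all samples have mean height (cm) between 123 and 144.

A confidence interval represents our confidence in the procedure, not a probability statement about the parameter.

Key concept: If we repeated this sampling process many times and computed an 80% CI each time, about 80% of those intervals would contain the true population parameter.

For this specific interval (123, 144):
- Midpoint (point estimate): 133.5
- Margin of error: 10.5

The correct interpretation is the one stating confidence that the true parameter lies in the interval — option B.

B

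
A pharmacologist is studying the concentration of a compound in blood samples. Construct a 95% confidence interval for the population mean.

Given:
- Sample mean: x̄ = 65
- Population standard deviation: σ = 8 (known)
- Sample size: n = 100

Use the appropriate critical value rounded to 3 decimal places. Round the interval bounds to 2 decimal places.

The population standard deviation σ is known, so use a z-interval (standard normal critical value).

For 95% confidence, z* = 1.96 (from standard normal table)

Standard error: SE = σ/√n = 8/√100 = 0.800000

Margin of error: E = z* × SE = 1.96 × 0.800000 = 1.5680

Z-interval: x̄ ± E = 65 ± 1.5680 = (63.4320, 66.5680)

Rounded to 2 decimal places:

(63.43, 66.57)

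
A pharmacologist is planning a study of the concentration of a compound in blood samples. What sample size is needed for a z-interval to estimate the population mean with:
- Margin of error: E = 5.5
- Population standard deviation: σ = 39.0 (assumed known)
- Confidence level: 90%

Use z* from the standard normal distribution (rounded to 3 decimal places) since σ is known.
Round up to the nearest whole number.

Using z* since population σ is known (z-interval formula).

For 90% confidence, z* = 1.645 (from standard normal table)

Sample size formula for z-interval: n = (z*σ/E)²

n = (1.645 × 39.0 / 5.5)²
  = (11.664545)²
  = 136.0616

Round up to the nearest whole number: n = 137

137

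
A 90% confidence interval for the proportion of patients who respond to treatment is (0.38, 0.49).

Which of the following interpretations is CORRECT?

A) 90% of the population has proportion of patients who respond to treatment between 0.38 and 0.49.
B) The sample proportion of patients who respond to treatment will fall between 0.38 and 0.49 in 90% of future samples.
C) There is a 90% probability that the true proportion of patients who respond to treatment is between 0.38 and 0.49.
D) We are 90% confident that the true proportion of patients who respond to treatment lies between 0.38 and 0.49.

A confidence interval represents our confidence in the procedure, not a probability statement about the parameter.

Key concept: If we repeated this sampling process many times and computed a 90% CI each time, about 90% of those intervals would contain the true population parameter.

For this specific interval (0.38, 0.49):
- Midpoint (point estimate): 0.435
- Margin of error: 0.055

The correct interpretation is the one stating confidence that the true parameter lies in the interval — option D.

D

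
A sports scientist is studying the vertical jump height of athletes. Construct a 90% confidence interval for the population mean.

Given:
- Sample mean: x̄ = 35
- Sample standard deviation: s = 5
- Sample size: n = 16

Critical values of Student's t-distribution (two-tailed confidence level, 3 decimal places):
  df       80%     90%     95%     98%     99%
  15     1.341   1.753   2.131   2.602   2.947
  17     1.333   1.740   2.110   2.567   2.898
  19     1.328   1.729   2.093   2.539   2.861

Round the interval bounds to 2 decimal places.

The population standard deviation σ is unknown (only the sample standard deviation s is given), so use a t-interval with df = n - 1 = 16 - 1 = 15.

For 90% confidence with df = 15, t* = 1.753 (from t-table)

Standard error: SE = s/√n = 5/√16 = 1.250000

Margin of error: E = t* × SE = 1.753 × 1.250000 = 2.1912

T-interval: x̄ ± E = 35 ± 2.1912 = (32.8088, 37.1912)

Rounded to 2 decimal places:

(32.81, 37.19)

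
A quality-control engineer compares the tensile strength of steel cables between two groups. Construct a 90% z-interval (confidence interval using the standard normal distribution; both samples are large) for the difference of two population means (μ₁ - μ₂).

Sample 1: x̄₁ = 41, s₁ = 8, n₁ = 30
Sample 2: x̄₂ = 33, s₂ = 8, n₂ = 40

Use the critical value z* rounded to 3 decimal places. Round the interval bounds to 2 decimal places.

Both samples are large (n₁ = 30 ≥ 30, n₂ = 40 ≥ 30), so a z-interval for the difference of means applies.

Point estimate: x̄₁ - x̄₂ = 41 - 33 = 8

Standard error: SE = √(s₁²/n₁ + s₂²/n₂)
= √(8²/30 + 8²/40)
= √(2.133333 + 1.600000)
= 1.932184

For 90% confidence, z* = 1.645 (from standard normal table)
Margin of error: E = z* × SE = 1.645 × 1.932184 = 3.1784

Z-interval: (x̄₁ - x̄₂) ± E = 8 ± 3.1784 = (4.8216, 11.1784)

Rounded to 2 decimal places:

(4.82, 11.18)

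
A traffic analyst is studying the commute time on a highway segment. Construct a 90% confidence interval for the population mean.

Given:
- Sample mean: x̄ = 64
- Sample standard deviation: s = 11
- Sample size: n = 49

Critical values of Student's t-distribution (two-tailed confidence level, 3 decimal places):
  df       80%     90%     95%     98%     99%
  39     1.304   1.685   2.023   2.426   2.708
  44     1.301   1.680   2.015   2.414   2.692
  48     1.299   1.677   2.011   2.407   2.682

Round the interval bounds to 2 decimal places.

The population standard deviation σ is unknown (only the sample standard deviation s is given), so use a t-interval with df = n - 1 = 49 - 1 = 48.

For 90% confidence with df = 48, t* = 1.677 (from t-table)

Standard error: SE = s/√n = 11/√49 = 1.571429

Margin of error: E = t* × SE = 1.677 × 1.571429 = 2.6353

T-interval: x̄ ± E = 64 ± 2.6353 = (61.3647, 66.6353)

Rounded to 2 decimal places:

(61.36, 66.64)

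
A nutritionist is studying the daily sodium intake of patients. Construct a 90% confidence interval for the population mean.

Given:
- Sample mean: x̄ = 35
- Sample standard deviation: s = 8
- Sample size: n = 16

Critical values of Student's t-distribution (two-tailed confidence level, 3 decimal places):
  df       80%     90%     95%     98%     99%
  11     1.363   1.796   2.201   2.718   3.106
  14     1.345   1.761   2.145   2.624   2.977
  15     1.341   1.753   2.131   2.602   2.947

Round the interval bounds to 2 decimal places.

The population standard deviation σ is unknown (only the sample standard deviation s is given), so use a t-interval with df = n - 1 = 16 - 1 = 15.

For 90% confidence with df = 15, t* = 1.753 (from t-table)

Standard error: SE = s/√n = 8/√16 = 2.000000

Margin of error: E = t* × SE = 1.753 × 2.000000 = 3.5060

T-interval: x̄ ± E = 35 ± 3.5060 = (31.4940, 38.5060)

Rounded to 2 decimal places:

(31.49, 38.51)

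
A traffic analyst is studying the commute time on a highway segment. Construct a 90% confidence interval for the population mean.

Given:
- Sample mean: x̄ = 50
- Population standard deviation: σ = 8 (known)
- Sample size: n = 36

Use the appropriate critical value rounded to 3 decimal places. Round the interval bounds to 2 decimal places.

The population standard deviation σ is known, so use a z-interval (standard normal critical value).

For 90% confidence, z* = 1.645 (from standard normal table)

Standard error: SE = σ/√n = 8/√36 = 1.333333

Margin of error: E = z* × SE = 1.645 × 1.333333 = 2.1933

Z-interval: x̄ ± E = 50 ± 2.1933 = (47.8067, 52.1933)

Rounded to 2 decimal places:

(47.81, 52.19)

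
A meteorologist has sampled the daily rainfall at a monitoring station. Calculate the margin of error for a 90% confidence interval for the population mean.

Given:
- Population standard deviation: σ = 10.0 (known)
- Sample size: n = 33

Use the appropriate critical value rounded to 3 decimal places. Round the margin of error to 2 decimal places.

The population standard deviation σ is known, so use the z-interval margin of error formula.

For 90% confidence, z* = 1.645 (from standard normal table)

Margin of error formula for z-interval: E = z* × σ/√n

E = 1.645 × 10.0/√33
  = 1.645 × 1.740777
  = 2.8636

Rounded to 2 decimal places:

2.86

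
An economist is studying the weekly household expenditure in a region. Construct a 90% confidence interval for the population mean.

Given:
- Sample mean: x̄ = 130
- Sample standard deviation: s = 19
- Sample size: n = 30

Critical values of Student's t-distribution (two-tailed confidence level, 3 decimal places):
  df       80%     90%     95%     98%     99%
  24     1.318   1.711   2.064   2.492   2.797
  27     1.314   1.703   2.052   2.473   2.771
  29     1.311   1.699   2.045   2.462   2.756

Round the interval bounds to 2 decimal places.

The population standard deviation σ is unknown (only the sample standard deviation s is given), so use a t-interval with df = n - 1 = 30 - 1 = 29.

For 90% confidence with df = 29, t* = 1.699 (from t-table)

Standard error: SE = s/√n = 19/√30 = 3.468910

Margin of error: E = t* × SE = 1.699 × 3.468910 = 5.8937

T-interval: x̄ ± E = 130 ± 5.8937 = (124.1063, 135.8937)

Rounded to 2 decimal places:

(124.11, 135.89)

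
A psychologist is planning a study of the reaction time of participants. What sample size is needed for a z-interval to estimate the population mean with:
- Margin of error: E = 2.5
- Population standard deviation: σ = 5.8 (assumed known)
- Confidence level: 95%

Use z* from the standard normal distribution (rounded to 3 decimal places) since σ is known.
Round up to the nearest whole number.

Using z* since population σ is known (z-interval formula).

For 95% confidence, z* = 1.96 (from standard normal table)

Sample size formula for z-interval: n = (z*σ/E)²

n = (1.96 × 5.8 / 2.5)²
  = (4.547200)²
  = 20.6770

Round up to the nearest whole number: n = 21

21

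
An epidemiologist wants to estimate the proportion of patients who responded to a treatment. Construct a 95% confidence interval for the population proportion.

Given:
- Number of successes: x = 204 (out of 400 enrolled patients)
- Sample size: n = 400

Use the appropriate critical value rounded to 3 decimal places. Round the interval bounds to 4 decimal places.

Sample proportion: p̂ = 204/400 = 0.510000

Check conditions for normal approximation:
  np̂ = 204 ≥ 10 ✓
  n(1-p̂) = 196 ≥ 10 ✓

The sample is large enough, so use a z-interval (normal approximation) for the proportion.

For 95% confidence, z* = 1.96 (from standard normal table)

Standard error: SE = √(p̂(1-p̂)/n) = √(0.510000×0.490000/400) = 0.02499500

Margin of error: E = z* × SE = 1.96 × 0.02499500 = 0.048990

Z-interval: p̂ ± E = 0.510000 ± 0.048990 = (0.461010, 0.558990)

Rounded to 4 decimal places:

(0.4610, 0.5590)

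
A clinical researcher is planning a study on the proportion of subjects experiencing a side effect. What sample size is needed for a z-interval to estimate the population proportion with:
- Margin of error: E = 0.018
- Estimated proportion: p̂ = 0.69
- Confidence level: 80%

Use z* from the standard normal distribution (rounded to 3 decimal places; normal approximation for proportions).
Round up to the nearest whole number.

Using z* for proportion z-interval (normal approximation).

For 80% confidence, z* = 1.282 (from standard normal table)

Sample size formula for proportion z-interval: n = z*²p̂(1-p̂)/E²

n = 1.282² × 0.69 × 0.31 / 0.018²
  = 1.643524 × 0.2139 / 0.000324
  = 1085.0302

Round up to the nearest whole number: n = 1086

1086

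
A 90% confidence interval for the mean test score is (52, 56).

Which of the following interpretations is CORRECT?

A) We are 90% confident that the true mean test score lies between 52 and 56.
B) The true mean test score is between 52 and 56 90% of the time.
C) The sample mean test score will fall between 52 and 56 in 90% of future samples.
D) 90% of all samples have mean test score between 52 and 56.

A confidence interval represents our confidence in the procedure, not a probability statement about the parameter.

Key concept: If we repeated this sampling process many times and computed a 90% CI each time, about 90% of those intervals would contain the true population parameter.

For this specific interval (52, 56):
- Midpoint (point estimate): 54
- Margin of error: 2

The correct interpretation is the one stating confidence that the true parameter lies in the interval — option A.

A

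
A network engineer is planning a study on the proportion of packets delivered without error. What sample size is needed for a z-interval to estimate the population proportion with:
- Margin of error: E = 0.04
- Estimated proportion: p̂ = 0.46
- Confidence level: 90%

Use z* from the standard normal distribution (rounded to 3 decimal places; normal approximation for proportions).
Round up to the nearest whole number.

Using z* for proportion z-interval (normal approximation).

For 90% confidence, z* = 1.645 (from standard normal table)

Sample size formula for proportion z-interval: n = z*²p̂(1-p̂)/E²

n = 1.645² × 0.46 × 0.54 / 0.04²
  = 2.706025 × 0.2484 / 0.0016
  = 420.1104

Round up to the nearest whole number: n = 421

421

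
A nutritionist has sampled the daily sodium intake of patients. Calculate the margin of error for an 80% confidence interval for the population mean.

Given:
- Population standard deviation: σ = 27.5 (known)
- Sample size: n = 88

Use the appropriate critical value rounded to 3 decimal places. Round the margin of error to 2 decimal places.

The population standard deviation σ is known, so use the z-interval margin of error formula.

For 80% confidence, z* = 1.282 (from standard normal table)

Margin of error formula for z-interval: E = z* × σ/√n

E = 1.282 × 27.5/√88
  = 1.282 × 2.931510
  = 3.7582

Rounded to 2 decimal places:

3.76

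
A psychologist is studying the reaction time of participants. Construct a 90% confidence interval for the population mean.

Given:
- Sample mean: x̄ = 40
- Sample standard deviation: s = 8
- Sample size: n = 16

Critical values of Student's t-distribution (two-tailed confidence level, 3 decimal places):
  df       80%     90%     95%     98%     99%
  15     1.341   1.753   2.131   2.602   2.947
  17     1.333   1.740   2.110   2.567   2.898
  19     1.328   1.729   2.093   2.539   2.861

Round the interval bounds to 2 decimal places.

The population standard deviation σ is unknown (only the sample standard deviation s is given), so use a t-interval with df = n - 1 = 16 - 1 = 15.

For 90% confidence with df = 15, t* = 1.753 (from t-table)

Standard error: SE = s/√n = 8/√16 = 2.000000

Margin of error: E = t* × SE = 1.753 × 2.000000 = 3.5060

T-interval: x̄ ± E = 40 ± 3.5060 = (36.4940, 43.5060)

Rounded to 2 decimal places:

(36.49, 43.51)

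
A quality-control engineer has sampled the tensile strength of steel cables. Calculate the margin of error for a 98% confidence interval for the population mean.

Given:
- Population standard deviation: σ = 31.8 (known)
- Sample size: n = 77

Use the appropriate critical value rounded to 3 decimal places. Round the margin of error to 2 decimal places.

The population standard deviation σ is known, so use the z-interval margin of error formula.

For 98% confidence, z* = 2.326 (from standard normal table)

Margin of error formula for z-interval: E = z* × σ/√n

E = 2.326 × 31.8/√77
  = 2.326 × 3.623946
  = 8.4293

Rounded to 2 decimal places:

8.43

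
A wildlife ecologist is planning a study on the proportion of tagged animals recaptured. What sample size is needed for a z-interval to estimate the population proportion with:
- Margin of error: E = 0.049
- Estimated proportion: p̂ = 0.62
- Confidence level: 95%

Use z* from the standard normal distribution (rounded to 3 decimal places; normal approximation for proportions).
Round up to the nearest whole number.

Using z* for proportion z-interval (normal approximation).

For 95% confidence, z* = 1.96 (from standard normal table)

Sample size formula for proportion z-interval: n = z*²p̂(1-p̂)/E²

n = 1.96² × 0.62 × 0.38 / 0.049²
  = 3.8416 × 0.2356 / 0.002401
  = 376.9600

Round up to the nearest whole number: n = 377

377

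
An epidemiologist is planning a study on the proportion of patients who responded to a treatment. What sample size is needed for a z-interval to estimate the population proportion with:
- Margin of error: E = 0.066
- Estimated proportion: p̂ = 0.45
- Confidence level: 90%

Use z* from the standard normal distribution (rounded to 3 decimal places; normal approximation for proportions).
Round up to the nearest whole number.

Using z* for proportion z-interval (normal approximation).

For 90% confidence, z* = 1.645 (from standard normal table)

Sample size formula for proportion z-interval: n = z*²p̂(1-p̂)/E²

n = 1.645² × 0.45 × 0.55 / 0.066²
  = 2.706025 × 0.2475 / 0.004356
  = 153.7514

Round up to the nearest whole number: n = 154

154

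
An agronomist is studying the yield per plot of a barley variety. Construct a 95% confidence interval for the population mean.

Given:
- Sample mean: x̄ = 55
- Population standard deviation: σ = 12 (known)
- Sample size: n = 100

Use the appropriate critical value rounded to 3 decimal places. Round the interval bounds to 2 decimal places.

The population standard deviation σ is known, so use a z-interval (standard normal critical value).

For 95% confidence, z* = 1.96 (from standard normal table)

Standard error: SE = σ/√n = 12/√100 = 1.200000

Margin of error: E = z* × SE = 1.96 × 1.200000 = 2.3520

Z-interval: x̄ ± E = 55 ± 2.3520 = (52.6480, 57.3520)

Rounded to 2 decimal places:

(52.65, 57.35)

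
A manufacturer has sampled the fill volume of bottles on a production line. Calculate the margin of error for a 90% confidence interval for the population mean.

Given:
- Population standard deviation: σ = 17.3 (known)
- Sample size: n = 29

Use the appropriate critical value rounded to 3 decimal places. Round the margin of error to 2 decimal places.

The population standard deviation σ is known, so use the z-interval margin of error formula.

For 90% confidence, z* = 1.645 (from standard normal table)

Margin of error formula for z-interval: E = z* × σ/√n

E = 1.645 × 17.3/√29
  = 1.645 × 3.212529
  = 5.2846

Rounded to 2 decimal places:

5.28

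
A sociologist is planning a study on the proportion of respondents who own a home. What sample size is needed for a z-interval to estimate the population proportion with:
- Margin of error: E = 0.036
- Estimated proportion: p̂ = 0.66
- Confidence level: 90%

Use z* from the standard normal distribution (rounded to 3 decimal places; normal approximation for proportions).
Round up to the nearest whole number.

Using z* for proportion z-interval (normal approximation).

For 90% confidence, z* = 1.645 (from standard normal table)

Sample size formula for proportion z-interval: n = z*²p̂(1-p̂)/E²

n = 1.645² × 0.66 × 0.34 / 0.036²
  = 2.706025 × 0.2244 / 0.001296
  = 468.5432

Round up to the nearest whole number: n = 469

469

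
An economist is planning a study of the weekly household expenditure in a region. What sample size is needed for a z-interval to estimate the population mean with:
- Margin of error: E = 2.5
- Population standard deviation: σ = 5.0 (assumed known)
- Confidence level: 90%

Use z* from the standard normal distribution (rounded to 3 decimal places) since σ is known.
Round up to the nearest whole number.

Using z* since population σ is known (z-interval formula).

For 90% confidence, z* = 1.645 (from standard normal table)

Sample size formula for z-interval: n = (z*σ/E)²

n = (1.645 × 5.0 / 2.5)²
  = (3.290000)²
  = 10.8241

Round up to the nearest whole number: n = 11

11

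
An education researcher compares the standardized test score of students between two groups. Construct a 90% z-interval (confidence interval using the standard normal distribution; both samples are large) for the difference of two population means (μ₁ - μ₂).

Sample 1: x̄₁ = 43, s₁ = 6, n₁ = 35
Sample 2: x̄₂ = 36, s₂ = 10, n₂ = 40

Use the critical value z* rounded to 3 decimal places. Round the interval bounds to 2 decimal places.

Both samples are large (n₁ = 35 ≥ 30, n₂ = 40 ≥ 30), so a z-interval for the difference of means applies.

Point estimate: x̄₁ - x̄₂ = 43 - 36 = 7

Standard error: SE = √(s₁²/n₁ + s₂²/n₂)
= √(6²/35 + 10²/40)
= √(1.028571 + 2.500000)
= 1.878449

For 90% confidence, z* = 1.645 (from standard normal table)
Margin of error: E = z* × SE = 1.645 × 1.878449 = 3.0900

Z-interval: (x̄₁ - x̄₂) ± E = 7 ± 3.0900 = (3.9100, 10.0900)

Rounded to 2 decimal places:

(3.91, 10.09)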